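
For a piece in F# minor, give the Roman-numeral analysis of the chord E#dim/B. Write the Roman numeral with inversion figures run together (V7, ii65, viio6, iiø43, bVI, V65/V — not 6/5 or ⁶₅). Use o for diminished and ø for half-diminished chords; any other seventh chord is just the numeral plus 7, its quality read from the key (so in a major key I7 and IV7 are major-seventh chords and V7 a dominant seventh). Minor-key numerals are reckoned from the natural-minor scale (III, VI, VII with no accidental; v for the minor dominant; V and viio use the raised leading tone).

viio64

Stacked in thirds the chord is E#-G#-B: a diminished triad on E#.
In F# minor, E# is the leading tone; the diatonic diminished triad there is viio.
With B in the bass the chord is in second inversion, so the figured bass is 64.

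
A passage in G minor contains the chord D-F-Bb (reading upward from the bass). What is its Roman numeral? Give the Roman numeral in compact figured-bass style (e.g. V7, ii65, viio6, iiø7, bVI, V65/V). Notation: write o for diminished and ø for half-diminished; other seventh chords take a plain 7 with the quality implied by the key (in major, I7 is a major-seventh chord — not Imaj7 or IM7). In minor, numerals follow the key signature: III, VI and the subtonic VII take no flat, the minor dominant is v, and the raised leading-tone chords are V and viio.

The pitches Bb-D-F form a major triad rooted on Bb.
Bb is scale degree 3 in G minor, and a major triad on that degree is written III.
With D in the bass the chord is in first inversion, so the figured bass is 6.

III6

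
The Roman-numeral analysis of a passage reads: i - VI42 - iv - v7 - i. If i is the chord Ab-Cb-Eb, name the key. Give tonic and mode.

Ab minor

i is given as Ab-Cb-Eb — a minor triad with root Ab.
If Ab is scale degree 1 and the mode makes that degree carry a minor triad, the tonic is Ab and the mode is minor.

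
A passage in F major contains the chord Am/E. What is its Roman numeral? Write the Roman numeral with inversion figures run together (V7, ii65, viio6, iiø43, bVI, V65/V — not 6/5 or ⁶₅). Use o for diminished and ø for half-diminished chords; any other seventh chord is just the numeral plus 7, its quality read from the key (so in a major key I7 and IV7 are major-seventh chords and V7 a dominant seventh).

Stacked in thirds the chord is A-C-E: a minor triad on A.
In F major, A is the mediant; the diatonic minor triad there is iii.
With E in the bass the chord is in second inversion, so the figured bass is 64.

iii64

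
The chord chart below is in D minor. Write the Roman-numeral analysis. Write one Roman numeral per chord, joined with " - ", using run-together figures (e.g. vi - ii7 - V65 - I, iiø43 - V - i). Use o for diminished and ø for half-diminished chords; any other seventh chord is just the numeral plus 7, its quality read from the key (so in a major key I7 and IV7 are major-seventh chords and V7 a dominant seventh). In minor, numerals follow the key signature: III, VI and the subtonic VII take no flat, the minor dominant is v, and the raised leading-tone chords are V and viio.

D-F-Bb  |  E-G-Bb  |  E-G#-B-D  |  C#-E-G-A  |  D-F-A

VI6 - iio - V7/V - V65 - i

D-F-Bb has root Bb, degree 6 in D minor, so VI6.
E-G-Bb: root E is the supertonic; diminished triad there is iio.
E-G#-B-D is the secondary dominant of V (dominant seventh chord on E): V7/V.
C#-E-G-A: root A is the dominant; dominant seventh chord there is V65.
D-F-A has root D, degree 1 in D minor, so i.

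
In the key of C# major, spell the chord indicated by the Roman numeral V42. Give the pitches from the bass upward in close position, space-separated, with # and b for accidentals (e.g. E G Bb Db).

F# G# B# D#

The numeral's case and figure indicate a dominant seventh chord. In C# major its root, the fifth degree, is G#.
Stacking thirds from G# gives G#-B#-D#-F#.
With the 42 figure the chord is in third inversion; from the bass F# upward in close position it reads F#-G#-B#-D#.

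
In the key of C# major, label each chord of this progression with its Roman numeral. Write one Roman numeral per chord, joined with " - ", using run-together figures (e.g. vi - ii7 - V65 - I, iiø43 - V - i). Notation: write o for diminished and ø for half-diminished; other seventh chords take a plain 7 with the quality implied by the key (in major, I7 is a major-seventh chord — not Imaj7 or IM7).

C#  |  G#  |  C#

C#: root C# is the tonic; major triad there is I.
G#: root G# is the dominant; major triad there is V.
C#: major triad on C# = scale degree 1 → I.

I - V - I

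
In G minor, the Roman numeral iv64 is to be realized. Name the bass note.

G

iv in G minor has root C; the chord is C-Eb-G.
The figure 64 means second inversion — the fifth is in the bass.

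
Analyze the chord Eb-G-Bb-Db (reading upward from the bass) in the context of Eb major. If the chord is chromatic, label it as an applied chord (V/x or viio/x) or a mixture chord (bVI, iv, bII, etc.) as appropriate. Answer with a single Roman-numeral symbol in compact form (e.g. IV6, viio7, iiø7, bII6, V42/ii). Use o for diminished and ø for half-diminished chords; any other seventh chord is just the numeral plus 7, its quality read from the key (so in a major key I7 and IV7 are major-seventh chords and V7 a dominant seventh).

Stacked in thirds the chord is Eb-G-Bb-Db: a dominant seventh chord on Eb.
Eb is not a diatonic chord root with this quality in Eb major, but it lies a perfect fifth above Ab (IV), so the chord functions as an applied dominant of IV.

V7/IV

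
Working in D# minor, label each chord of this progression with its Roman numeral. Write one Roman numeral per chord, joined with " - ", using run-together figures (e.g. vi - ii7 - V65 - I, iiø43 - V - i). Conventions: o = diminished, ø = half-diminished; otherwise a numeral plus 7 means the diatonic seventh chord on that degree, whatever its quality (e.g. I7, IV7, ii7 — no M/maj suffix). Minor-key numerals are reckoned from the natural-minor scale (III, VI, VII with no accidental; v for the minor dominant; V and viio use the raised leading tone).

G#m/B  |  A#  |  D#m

iv6 - V - i

G#m/B: root G# is the subdominant; minor triad there is iv6.
A# has root A#, degree 5 in D# minor, so V.
D#m: minor triad on D# = scale degree 1 → i.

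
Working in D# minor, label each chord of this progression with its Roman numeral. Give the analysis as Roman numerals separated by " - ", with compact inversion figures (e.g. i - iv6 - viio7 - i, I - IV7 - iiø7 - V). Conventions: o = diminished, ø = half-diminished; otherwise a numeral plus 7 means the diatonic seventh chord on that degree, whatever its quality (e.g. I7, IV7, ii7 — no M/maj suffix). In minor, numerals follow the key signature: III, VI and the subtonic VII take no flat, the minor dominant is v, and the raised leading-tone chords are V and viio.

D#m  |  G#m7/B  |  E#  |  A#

i - iv65 - V/V - V

D#m has root D#, degree 1 in D# minor, so i.
G#m7/B has root G#, degree 4 in D# minor, so iv65.
E#: chromatic; E# is V of V, so V/V.
A#: major triad on A# = scale degree 5 → V.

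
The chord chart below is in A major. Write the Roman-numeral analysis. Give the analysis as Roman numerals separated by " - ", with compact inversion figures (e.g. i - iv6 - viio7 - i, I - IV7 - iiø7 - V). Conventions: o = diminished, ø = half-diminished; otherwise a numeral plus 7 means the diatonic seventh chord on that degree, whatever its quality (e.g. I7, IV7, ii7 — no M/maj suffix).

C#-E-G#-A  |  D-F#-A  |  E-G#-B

C#-E-G#-A has root A, degree 1 in A major, so I65.
D-F#-A has root D, degree 4 in A major, so IV.
E-G#-B has root E, degree 5 in A major, so V.

I65 - IV - V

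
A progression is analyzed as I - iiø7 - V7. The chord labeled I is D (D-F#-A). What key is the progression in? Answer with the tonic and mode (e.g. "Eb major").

D major

I is given as D-F#-A — a major triad with root D.
If D is scale degree 1 and the mode makes that degree carry a major triad, the tonic is D and the mode is major.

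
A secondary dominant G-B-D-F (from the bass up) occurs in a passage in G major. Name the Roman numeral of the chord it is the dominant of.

The chord is a dominant seventh chord on G.
A dominant resolves down a perfect fifth: G → C. In G major, C is scale degree 4, i.e. IV.

IV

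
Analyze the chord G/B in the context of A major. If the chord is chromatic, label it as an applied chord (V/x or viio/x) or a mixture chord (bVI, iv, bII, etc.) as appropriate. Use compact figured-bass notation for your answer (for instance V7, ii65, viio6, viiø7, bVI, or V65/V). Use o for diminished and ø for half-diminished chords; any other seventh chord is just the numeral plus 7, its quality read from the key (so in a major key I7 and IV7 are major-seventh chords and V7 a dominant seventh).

bVII6

Stacked in thirds the chord is G-B-D: a major triad on G.
G is the lowered seventh degree of A major (diatonic 7 would be G#). This is a major triad on the lowered seventh degree (the subtonic), borrowed from the parallel minor.
With B in the bass the chord is in first inversion, so the figured bass is 6.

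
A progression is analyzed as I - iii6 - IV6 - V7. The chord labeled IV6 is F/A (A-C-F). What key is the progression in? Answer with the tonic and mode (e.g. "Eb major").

C major

The anchor chord is a major triad on F, labeled IV6.
IV6 on F implies F is the subdominant; that puts the tonic at C, and the uppercase numeral fits major mode.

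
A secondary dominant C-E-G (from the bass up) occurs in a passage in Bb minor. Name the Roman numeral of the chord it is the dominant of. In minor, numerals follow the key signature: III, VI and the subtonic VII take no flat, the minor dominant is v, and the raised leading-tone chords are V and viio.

The chord is a major triad on C.
A dominant resolves down a perfect fifth: C → F. In Bb minor, F is scale degree 5, i.e. V.

V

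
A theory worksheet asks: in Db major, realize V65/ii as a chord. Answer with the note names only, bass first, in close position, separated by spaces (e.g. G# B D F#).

V65/ii is a secondary dominant — the dominant seventh of ii. ii in Db major is Eb, so the applied chord's root is Bb, a perfect fifth above.
Building a dominant seventh chord on Bb gives Bb-D-F-Ab.
With the 65 figure the chord is in first inversion; from the bass D upward in close position it reads D-F-Ab-Bb.

D F Ab Bb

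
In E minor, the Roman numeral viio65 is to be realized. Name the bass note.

viio in E minor has root D#; the chord is D#-F#-A-C.
The figure 65 means first inversion — the third is in the bass.

F#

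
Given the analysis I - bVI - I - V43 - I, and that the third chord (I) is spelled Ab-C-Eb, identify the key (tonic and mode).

Ab major

I is given as Ab-C-Eb — a major triad with root Ab.
If Ab is scale degree 1 and the mode makes that degree carry a major triad, the tonic is Ab and the mode is major.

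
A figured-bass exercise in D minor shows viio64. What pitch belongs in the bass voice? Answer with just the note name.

G

viio in D minor has root C#; the chord is C#-E-G.
The figure 64 means second inversion — the fifth is in the bass.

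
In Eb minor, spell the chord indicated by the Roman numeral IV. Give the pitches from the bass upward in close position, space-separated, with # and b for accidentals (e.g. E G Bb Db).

Ab C Eb

IV is the major subdominant, borrowed from the parallel major. In Eb minor that root is Ab.
So the chord is Ab-C-Eb.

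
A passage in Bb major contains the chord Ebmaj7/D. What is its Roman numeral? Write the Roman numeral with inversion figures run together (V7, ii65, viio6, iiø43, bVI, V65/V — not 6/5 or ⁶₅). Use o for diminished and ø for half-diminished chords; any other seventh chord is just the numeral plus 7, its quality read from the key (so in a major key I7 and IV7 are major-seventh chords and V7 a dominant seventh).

Stacked in thirds the chord is Eb-G-Bb-D: a major seventh chord on Eb.
In Bb major, Eb is the subdominant; the diatonic major seventh chord there is IV7.
With D in the bass the chord is in third inversion, so the figured bass is 42.

IV42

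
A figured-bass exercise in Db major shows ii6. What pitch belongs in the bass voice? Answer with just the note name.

ii in Db major has root Eb; the chord is Eb-Gb-Bb.
The figure 6 means first inversion — the third is in the bass.

Gb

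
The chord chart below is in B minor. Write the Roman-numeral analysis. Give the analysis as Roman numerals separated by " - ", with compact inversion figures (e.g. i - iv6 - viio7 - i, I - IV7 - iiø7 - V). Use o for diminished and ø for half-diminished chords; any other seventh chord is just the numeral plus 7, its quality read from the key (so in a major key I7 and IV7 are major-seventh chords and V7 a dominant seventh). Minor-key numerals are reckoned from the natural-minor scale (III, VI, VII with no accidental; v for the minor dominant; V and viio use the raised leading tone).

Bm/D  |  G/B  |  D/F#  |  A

i6 - VI6 - III6 - VII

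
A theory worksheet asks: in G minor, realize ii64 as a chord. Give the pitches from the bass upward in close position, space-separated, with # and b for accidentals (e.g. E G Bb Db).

E A C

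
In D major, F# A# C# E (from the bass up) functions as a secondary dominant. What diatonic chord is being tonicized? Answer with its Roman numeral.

vi

The chord is a dominant seventh chord on F#.
A dominant resolves down a perfect fifth: F# → B. In D major, B is scale degree 6, i.e. vi.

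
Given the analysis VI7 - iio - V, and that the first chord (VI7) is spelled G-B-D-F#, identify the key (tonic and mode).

The chord Gmaj7 is a major seventh chord rooted on G; its label is VI7.
If G is scale degree 6 and the mode makes that degree carry a major seventh chord, the tonic is B and the mode is minor.

B minor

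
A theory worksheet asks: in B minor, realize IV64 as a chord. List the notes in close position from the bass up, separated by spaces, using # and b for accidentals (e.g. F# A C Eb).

B E G#

IV64 is the major subdominant, borrowed from the parallel major. In B minor that root is E.
So the chord is E-G#-B.
With the 64 figure the chord is in second inversion; from the bass B upward in close position it reads B-E-G#.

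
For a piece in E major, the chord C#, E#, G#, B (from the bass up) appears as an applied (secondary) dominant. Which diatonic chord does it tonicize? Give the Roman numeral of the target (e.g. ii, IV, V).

The chord is a dominant seventh chord on C#.
A dominant resolves down a perfect fifth: C# → F#. In E major, F# is scale degree 2, i.e. ii.

ii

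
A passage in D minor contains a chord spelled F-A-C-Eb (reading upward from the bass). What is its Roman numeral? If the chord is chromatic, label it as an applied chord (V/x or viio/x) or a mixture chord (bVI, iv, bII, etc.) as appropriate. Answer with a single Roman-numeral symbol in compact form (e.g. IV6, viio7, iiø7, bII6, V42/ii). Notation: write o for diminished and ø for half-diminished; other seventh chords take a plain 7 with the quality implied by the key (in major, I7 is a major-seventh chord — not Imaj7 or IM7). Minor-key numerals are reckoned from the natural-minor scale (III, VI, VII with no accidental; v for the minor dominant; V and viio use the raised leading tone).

Stacked in thirds the chord is F-A-C-Eb: a dominant seventh chord on F.
F is not a diatonic chord root with this quality in D minor, but it lies a perfect fifth above Bb (VI), so the chord functions as an applied dominant of VI.

V7/VI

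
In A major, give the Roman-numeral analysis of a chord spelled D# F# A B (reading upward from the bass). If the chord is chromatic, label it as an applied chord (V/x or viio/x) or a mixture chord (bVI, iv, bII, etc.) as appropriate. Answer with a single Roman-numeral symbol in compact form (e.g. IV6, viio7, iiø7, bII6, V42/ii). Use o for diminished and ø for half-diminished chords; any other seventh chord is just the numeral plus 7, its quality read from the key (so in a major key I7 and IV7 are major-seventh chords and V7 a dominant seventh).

The pitches B-D#-F#-A form a dominant seventh chord rooted on B.
B is not a diatonic chord root with this quality in A major, but it lies a perfect fifth above E (V), so the chord functions as an applied dominant of V.
With D# in the bass the chord is in first inversion, so the figured bass is 65.

V65/V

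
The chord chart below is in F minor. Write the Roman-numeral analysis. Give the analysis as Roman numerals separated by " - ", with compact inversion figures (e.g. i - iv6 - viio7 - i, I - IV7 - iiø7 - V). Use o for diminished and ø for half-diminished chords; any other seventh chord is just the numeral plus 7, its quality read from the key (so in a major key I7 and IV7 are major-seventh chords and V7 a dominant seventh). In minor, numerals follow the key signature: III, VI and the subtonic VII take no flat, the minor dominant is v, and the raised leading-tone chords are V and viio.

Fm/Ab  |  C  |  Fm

i6 - V - i

Fm/Ab has root F, degree 1 in F minor, so i6.
C: major triad on C = scale degree 5 → V.
Fm: minor triad on F = scale degree 1 → i.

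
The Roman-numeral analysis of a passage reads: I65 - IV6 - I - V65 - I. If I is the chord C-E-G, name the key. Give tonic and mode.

C major

I is given as C-E-G — a major triad with root C.
If C is scale degree 1 and the mode makes that degree carry a major triad, the tonic is C and the mode is major.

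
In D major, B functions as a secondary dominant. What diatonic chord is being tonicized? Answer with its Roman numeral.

The chord is a major triad on B.
A dominant resolves down a perfect fifth: B → E. In D major, E is scale degree 2, i.e. ii.

ii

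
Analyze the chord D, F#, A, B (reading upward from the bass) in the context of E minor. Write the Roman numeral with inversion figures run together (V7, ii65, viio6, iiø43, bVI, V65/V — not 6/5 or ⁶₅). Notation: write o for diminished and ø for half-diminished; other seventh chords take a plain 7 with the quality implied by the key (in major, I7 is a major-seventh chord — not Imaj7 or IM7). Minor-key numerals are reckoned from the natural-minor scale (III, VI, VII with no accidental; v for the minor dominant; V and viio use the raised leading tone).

v65

The pitches B-D-F#-A form a minor seventh chord rooted on B.
In E minor, B is the dominant; the diatonic minor seventh chord there is v7.
With D in the bass the chord is in first inversion, so the figured bass is 65.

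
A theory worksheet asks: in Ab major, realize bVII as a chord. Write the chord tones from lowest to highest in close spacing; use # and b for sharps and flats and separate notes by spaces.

Scale degree 7 in Ab major is G; lowering it a half step gives Gb. bVII is a major triad on the lowered seventh degree (the subtonic), borrowed from the parallel minor.
So the chord is Gb-Bb-Db.

Gb Bb Db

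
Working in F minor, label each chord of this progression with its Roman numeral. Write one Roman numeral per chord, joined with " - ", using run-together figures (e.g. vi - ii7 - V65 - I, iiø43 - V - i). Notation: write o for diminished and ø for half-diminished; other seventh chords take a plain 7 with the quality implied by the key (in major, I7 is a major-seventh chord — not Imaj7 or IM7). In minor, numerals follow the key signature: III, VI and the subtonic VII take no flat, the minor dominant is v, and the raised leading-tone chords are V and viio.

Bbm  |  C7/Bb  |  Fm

iv - V42 - i

Bbm: minor triad on Bb = scale degree 4 → iv.
C7/Bb: dominant seventh chord on C = scale degree 5 → V42.
Fm: minor triad on F = scale degree 1 → i.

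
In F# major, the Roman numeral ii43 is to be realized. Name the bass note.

D#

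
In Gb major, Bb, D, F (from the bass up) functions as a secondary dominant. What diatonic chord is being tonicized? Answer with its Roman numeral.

The chord is a major triad on Bb.
A dominant resolves down a perfect fifth: Bb → Eb. In Gb major, Eb is scale degree 6, i.e. vi.

vi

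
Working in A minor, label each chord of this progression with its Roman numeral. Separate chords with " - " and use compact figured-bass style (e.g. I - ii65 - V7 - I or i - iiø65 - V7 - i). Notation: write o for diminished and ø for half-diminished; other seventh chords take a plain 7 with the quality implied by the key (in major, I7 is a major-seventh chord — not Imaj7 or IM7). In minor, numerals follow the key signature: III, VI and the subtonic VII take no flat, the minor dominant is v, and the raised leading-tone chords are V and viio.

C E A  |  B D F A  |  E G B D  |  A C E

i6 - iiø7 - v7 - i

C-E-A: minor triad on A = scale degree 1 → i6.
B-D-F-A has root B, degree 2 in A minor, so iiø7.
E-G-B-D has root E, degree 5 in A minor, so v7.
A-C-E has root A, degree 1 in A minor, so i.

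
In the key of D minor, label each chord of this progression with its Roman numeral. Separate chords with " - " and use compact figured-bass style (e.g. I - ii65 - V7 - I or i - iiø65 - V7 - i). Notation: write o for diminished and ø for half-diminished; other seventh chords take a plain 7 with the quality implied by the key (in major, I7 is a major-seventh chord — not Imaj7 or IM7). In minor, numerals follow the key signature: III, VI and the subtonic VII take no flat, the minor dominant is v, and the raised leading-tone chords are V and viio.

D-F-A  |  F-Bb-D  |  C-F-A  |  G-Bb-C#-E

D-F-A has root D, degree 1 in D minor, so i.
F-Bb-D has root Bb, degree 6 in D minor, so VI64.
C-F-A has root F, degree 3 in D minor, so III64.
G-Bb-C#-E has root C#, degree 7 in D minor, so viio43.

i - VI64 - III64 - viio43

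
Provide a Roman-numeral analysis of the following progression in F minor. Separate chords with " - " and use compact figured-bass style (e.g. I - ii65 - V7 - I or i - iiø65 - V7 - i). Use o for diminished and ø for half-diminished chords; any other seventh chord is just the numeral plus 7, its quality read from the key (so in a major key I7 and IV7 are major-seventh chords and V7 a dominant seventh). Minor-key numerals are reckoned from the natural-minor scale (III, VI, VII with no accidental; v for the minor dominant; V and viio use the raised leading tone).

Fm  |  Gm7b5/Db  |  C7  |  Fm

i - iiø43 - V7 - i

Fm: minor triad on F = scale degree 1 → i.
Gm7b5/Db: root G is the supertonic; half-diminished seventh chord there is iiø43.
C7: dominant seventh chord on C = scale degree 5 → V7.
Fm: root F is the tonic; minor triad there is i.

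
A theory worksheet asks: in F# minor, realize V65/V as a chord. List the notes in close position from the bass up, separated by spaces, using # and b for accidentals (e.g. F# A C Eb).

B# D# F# G#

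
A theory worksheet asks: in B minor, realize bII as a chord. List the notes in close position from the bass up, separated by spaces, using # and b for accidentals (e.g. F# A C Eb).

C E G

bII is the Neapolitan chord — a major triad on the lowered second degree. In B minor that root is C.
So the chord is C-E-G, a major triad.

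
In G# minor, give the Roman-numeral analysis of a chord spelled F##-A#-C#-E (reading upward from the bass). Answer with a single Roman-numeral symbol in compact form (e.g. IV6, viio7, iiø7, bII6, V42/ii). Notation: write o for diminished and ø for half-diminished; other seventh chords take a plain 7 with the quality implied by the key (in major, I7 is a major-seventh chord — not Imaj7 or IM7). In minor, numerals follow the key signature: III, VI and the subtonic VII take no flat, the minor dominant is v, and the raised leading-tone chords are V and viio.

Stacked in thirds the chord is F##-A#-C#-E: a fully diminished seventh chord on F##.
F## is scale degree 7 in G# minor, and a fully diminished seventh chord on that degree is written viio7.

viio7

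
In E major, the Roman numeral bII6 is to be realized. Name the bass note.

bII in E major has root F; the chord is F-A-C.
The figure 6 means first inversion — the third is in the bass.

A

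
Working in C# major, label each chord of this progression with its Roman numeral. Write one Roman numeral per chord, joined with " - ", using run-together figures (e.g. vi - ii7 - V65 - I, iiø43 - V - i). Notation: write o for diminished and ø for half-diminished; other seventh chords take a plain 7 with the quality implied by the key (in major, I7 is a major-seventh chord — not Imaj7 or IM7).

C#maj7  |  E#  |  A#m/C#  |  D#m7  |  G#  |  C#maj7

C#maj7: root C# is the tonic; major seventh chord there is I7.
E#: a major triad on E#, the applied dominant of vi → V/vi.
A#m/C#: minor triad on A# = scale degree 6 → vi6.
D#m7 has root D#, degree 2 in C# major, so ii7.
G#: major triad on G# = scale degree 5 → V.
C#maj7: root C# is the tonic; major seventh chord there is I7.

I7 - V/vi - vi6 - ii7 - V - I7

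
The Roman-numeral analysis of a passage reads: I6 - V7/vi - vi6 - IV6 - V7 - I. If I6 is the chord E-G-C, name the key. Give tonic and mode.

C major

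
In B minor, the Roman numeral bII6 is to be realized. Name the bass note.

bII in B minor has root C; the chord is C-E-G.
The figure 6 means first inversion — the third is in the bass.

E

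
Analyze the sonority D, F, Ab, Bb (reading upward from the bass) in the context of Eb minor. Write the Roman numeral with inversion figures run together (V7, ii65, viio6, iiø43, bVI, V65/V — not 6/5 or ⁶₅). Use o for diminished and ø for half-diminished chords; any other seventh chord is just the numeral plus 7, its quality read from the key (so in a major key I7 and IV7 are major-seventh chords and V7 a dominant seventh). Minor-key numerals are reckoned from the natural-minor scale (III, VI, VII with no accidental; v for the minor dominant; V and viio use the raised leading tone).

V65

Stacked in thirds the chord is Bb-D-F-Ab: a dominant seventh chord on Bb.
Bb is scale degree 5 in Eb minor, and a dominant seventh chord on that degree is written V7.
With D in the bass the chord is in first inversion, so the figured bass is 65.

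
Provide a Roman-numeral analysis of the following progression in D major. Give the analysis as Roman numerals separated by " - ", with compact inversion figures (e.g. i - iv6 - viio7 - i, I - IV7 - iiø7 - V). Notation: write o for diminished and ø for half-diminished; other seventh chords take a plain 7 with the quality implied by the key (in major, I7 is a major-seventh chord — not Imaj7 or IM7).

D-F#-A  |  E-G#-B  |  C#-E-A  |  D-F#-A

D-F#-A has root D, degree 1 in D major, so I.
E-G#-B: a major triad on E, the applied dominant of V → V/V.
C#-E-A has root A, degree 5 in D major, so V6.
D-F#-A: major triad on D = scale degree 1 → I.

I - V/V - V6 - I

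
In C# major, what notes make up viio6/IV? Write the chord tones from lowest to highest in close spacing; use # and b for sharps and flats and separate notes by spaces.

G# B E#

viio6/IV is a secondary leading-tone chord. The target IV is F# in C# major; the applied chord is rooted a semitone below, on E#.
Building a diminished triad on E# gives E#-G#-B.
The figured bass 6 indicates first inversion, placing the third (G#) in the bass: G#-B-E#.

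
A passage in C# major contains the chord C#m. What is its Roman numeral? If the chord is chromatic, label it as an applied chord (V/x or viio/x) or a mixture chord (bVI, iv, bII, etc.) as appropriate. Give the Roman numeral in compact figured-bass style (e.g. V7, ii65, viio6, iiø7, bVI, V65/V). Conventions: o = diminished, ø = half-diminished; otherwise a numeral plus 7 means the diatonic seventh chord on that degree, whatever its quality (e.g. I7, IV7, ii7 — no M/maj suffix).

i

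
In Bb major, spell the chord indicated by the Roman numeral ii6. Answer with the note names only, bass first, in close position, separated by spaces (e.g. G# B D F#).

The numeral's case and figure indicate a minor triad. In Bb major its root, the second degree, is C.
That chord is spelled C-Eb-G.
With the 6 figure the chord is in first inversion; from the bass Eb upward in close position it reads Eb-G-C.

Eb G C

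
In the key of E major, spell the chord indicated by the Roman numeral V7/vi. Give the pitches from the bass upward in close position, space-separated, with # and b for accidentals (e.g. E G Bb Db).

The slash means an applied dominant: we want the dominant of vi. In E major, vi is C# minor, and its dominant is built on G#.
Building a dominant seventh chord on G# gives G#-B#-D#-F#.

G# B# D# F#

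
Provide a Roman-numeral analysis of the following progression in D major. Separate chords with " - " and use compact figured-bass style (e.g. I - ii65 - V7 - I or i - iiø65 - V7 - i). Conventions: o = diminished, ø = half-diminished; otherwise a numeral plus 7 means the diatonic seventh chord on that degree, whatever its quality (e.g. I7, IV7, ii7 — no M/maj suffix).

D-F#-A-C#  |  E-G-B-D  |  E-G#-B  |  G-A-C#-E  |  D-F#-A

I7 - ii7 - V/V - V42 - I

D-F#-A-C#: major seventh chord on D = scale degree 1 → I7.
E-G-B-D: minor seventh chord on E = scale degree 2 → ii7.
E-G#-B: chromatic; E is V of V, so V/V.
G-A-C#-E: dominant seventh chord on A = scale degree 5 → V42.
D-F#-A has root D, degree 1 in D major, so I.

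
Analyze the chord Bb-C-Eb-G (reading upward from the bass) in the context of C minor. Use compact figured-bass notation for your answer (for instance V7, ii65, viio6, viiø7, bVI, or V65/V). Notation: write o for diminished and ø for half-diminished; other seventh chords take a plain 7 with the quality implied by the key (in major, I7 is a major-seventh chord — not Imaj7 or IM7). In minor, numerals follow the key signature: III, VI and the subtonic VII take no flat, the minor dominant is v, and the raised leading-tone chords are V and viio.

The pitches C-Eb-G-Bb form a minor seventh chord rooted on C.
In C minor, C is the tonic; the diatonic minor seventh chord there is i7.
With Bb in the bass the chord is in third inversion, so the figured bass is 42.

i42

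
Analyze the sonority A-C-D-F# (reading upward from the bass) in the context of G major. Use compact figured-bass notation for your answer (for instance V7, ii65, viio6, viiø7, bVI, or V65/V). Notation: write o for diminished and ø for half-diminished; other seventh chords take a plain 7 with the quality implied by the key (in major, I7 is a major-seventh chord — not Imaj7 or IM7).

V43

The pitches D-F#-A-C form a dominant seventh chord rooted on D.
D is scale degree 5 in G major, and a dominant seventh chord on that degree is written V7.
With A in the bass the chord is in second inversion, so the figured bass is 43.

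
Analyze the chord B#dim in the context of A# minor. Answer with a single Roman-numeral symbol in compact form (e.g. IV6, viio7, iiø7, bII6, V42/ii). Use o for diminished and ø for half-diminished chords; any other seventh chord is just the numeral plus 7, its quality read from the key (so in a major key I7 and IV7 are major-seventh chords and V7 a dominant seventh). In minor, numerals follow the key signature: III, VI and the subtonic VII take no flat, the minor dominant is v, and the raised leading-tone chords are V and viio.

The pitches B#-D#-F# form a diminished triad rooted on B#.
In A# minor, B# is the supertonic; the diatonic diminished triad there is iio.

iio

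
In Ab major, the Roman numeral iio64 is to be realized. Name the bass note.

Fb

iio in Ab major has root Bb; the chord is Bb-Db-Fb.
The figure 64 means second inversion — the fifth is in the bass.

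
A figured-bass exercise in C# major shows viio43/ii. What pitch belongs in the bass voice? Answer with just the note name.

The applied chord viio43/ii is rooted on C##: C##-E#-G#-B.
The figure 43 means second inversion — the fifth is in the bass.

G#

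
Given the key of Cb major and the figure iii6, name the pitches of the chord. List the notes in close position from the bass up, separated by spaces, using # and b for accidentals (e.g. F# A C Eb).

Gb Bb Eb

In Cb major, scale degree 3 is Eb, and the diatonic chord built there is a minor triad.
Stacking thirds from Eb gives Eb-Gb-Bb.
The figured bass 6 indicates first inversion, placing the third (Gb) in the bass: Gb-Bb-Eb.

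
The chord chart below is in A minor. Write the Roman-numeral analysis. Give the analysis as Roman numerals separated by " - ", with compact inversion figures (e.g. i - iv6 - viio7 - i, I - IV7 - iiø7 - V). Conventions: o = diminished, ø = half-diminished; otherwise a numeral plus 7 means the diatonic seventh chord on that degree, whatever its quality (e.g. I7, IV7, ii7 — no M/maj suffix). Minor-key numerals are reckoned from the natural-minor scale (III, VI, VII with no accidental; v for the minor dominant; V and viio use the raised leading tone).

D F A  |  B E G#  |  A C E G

D-F-A: minor triad on D = scale degree 4 → iv.
B-E-G# has root E, degree 5 in A minor, so V64.
A-C-E-G has root A, degree 1 in A minor, so i7.

iv - V64 - i7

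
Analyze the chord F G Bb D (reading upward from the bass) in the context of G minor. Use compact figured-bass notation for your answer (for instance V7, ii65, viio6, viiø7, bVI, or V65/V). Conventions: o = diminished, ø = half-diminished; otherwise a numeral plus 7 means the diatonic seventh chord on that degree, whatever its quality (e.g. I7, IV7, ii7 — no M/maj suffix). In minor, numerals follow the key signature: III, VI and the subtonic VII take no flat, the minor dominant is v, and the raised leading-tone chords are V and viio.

i42

Stacked in thirds the chord is G-Bb-D-F: a minor seventh chord on G.
In G minor, G is the tonic; the diatonic minor seventh chord there is i7.
With F in the bass the chord is in third inversion, so the figured bass is 42.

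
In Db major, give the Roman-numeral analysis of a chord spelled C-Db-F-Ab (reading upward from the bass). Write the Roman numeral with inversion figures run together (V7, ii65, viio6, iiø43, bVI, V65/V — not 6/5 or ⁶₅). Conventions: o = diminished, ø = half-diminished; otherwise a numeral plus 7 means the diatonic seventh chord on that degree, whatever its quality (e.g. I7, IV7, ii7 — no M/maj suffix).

I42

Stacked in thirds the chord is Db-F-Ab-C: a major seventh chord on Db.
In Db major, Db is the tonic; the diatonic major seventh chord there is I7.
With C in the bass the chord is in third inversion, so the figured bass is 42.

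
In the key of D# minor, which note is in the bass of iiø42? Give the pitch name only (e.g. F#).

D#

iiø in D# minor has root E#; the chord is E#-G#-B-D#.
The figure 42 means third inversion — the seventh is in the bass.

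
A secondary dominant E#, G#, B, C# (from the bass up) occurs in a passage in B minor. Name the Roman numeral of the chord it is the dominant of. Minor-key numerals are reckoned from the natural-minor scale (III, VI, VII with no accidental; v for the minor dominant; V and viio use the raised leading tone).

V

The chord is a dominant seventh chord on C#.
A dominant resolves down a perfect fifth: C# → F#. In B minor, F# is scale degree 5, i.e. V.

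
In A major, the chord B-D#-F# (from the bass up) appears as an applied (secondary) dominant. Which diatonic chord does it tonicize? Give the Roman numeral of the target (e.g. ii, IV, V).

The chord is a major triad on B.
A dominant resolves down a perfect fifth: B → E. In A major, E is scale degree 5, i.e. V.

V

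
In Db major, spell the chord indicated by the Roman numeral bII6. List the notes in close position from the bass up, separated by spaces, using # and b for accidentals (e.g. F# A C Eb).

Gb Bbb Ebb

Scale degree 2 in Db major is Eb; lowering it a half step gives Ebb. bII6 is the Neapolitan sixth — a major triad on the lowered second degree, here in its customary first inversion.
So the chord is Ebb-Gb-Bbb.
With the 6 figure the chord is in first inversion; from the bass Gb upward in close position it reads Gb-Bbb-Ebb.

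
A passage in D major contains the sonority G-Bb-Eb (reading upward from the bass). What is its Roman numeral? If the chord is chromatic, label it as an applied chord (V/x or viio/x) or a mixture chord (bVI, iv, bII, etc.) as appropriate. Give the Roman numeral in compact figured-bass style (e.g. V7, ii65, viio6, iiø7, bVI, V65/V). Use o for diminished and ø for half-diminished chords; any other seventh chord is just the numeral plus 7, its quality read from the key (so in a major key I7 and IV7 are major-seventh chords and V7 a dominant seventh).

bII6

The pitches Eb-G-Bb form a major triad rooted on Eb.
Eb is the lowered second degree of D major (diatonic 2 would be E). This is the Neapolitan sixth — a major triad on the lowered second degree, here in its customary first inversion.
With G in the bass the chord is in first inversion, so the figured bass is 6.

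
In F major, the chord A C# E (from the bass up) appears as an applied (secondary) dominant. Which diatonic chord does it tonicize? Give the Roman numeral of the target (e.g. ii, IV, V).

vi

The chord is a major triad on A.
A dominant resolves down a perfect fifth: A → D. In F major, D is scale degree 6, i.e. vi.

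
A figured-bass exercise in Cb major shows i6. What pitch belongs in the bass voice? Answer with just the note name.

i in Cb major has root Cb; the chord is Cb-Ebb-Gb.
The figure 6 means first inversion — the third is in the bass.

Ebb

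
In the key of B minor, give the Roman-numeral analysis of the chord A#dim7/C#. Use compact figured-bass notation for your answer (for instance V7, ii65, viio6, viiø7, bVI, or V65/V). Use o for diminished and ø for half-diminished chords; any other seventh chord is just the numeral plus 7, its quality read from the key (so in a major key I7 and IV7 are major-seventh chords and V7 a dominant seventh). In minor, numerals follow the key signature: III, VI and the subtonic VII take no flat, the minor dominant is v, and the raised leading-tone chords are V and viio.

viio65

Stacked in thirds the chord is A#-C#-E-G: a fully diminished seventh chord on A#.
In B minor, A# is the leading tone; the diatonic fully diminished seventh chord there is viio7.
With C# in the bass the chord is in first inversion, so the figured bass is 65.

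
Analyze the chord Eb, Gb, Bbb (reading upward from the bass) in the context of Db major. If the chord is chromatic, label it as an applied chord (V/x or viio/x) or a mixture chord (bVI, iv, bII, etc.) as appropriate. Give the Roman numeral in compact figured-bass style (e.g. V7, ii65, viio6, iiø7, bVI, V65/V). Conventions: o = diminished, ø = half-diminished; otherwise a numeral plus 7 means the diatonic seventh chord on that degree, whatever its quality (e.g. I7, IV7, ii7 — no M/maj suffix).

The pitches Eb-Gb-Bbb form a diminished triad rooted on Eb.
Eb is the second degree of Db major. This is the diminished supertonic triad, borrowed from the parallel minor.

iio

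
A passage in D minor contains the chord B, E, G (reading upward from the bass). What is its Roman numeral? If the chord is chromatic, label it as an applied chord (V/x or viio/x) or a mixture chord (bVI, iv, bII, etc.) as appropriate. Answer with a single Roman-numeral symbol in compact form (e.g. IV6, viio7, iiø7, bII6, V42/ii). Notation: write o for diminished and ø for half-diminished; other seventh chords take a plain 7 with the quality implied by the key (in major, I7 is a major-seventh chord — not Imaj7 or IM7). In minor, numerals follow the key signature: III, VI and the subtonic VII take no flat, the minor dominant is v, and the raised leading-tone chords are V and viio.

The pitches E-G-B form a minor triad rooted on E.
E is the second degree of D minor. This is the minor supertonic, borrowed from the parallel major (the Dorian ii).
With B in the bass the chord is in second inversion, so the figured bass is 64.

ii64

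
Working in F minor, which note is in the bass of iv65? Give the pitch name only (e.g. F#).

iv in F minor has root Bb; the chord is Bb-Db-F-Ab.
The figure 65 means first inversion — the third is in the bass.

Db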